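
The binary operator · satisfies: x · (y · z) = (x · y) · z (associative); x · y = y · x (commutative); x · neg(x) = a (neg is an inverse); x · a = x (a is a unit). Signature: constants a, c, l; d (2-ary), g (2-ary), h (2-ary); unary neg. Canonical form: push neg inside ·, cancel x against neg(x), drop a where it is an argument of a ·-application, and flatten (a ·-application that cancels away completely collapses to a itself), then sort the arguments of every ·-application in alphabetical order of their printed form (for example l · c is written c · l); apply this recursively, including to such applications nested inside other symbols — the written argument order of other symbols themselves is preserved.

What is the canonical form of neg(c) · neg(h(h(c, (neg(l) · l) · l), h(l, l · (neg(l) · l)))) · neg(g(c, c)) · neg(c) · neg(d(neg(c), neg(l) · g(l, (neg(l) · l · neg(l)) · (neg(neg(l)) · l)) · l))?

Answer: neg(c) · neg(c) · neg(d(neg(c), g(l, l))) · neg(g(c, c)) · neg(h(h(c, l), h(l, l)))

Derivation:
Push neg inside:  distribute neg over · and collapse double neg
Collect:  neg(c) · neg(c) · neg(h(h(c, l), h(l, l))) · neg(g(c, c)) · neg(d(neg(c), g(l, l)))
Sort:  neg(c) · neg(c) · neg(d(neg(c), g(l, l))) · neg(g(c, c)) · neg(h(h(c, l), h(l, l)))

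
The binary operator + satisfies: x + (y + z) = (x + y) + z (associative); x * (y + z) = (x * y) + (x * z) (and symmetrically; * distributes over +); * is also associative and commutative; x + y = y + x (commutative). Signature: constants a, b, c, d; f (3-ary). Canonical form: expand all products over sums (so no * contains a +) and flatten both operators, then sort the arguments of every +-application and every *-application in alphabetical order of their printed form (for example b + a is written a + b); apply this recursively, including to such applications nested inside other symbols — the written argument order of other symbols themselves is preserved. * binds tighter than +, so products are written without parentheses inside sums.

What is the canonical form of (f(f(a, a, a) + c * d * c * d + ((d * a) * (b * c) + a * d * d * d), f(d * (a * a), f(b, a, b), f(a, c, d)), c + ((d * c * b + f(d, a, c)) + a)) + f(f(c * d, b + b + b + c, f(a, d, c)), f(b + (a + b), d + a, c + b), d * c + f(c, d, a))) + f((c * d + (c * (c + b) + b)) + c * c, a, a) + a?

Distribute:  f(a * b * c * d + a * d * d * d + c * c * d * d + f(a, a, a), f(a * a * d, f(b, a, b), f(a, c, d)), a + b * c * d + c + f(d, a, c)) + f(f(c * d, b + b + b + c, f(a, d, c)), f(a + b + b, a + d, b + c), c * d + f(c, d, a)) + f(b + b * c + c * c + c * c + c * d, a, a) + a
Order the arguments:  a + f(a * b * c * d + a * d * d * d + c * c * d * d + f(a, a, a), f(a * a * d, f(b, a, b), f(a, c, d)), a + b * c * d + c + f(d, a, c)) + f(b + b * c + c * c + c * c + c * d, a, a) + f(f(c * d, b + b + b + c, f(a, d, c)), f(a + b + b, a + d, b + c), c * d + f(c, d, a))

Answer: a + f(a * b * c * d + a * d * d * d + c * c * d * d + f(a, a, a), f(a * a * d, f(b, a, b), f(a, c, d)), a + b * c * d + c + f(d, a, c)) + f(b + b * c + c * c + c * c + c * d, a, a) + f(f(c * d, b + b + b + c, f(a, d, c)), f(a + b + b, a + d, b + c), c * d + f(c, d, a))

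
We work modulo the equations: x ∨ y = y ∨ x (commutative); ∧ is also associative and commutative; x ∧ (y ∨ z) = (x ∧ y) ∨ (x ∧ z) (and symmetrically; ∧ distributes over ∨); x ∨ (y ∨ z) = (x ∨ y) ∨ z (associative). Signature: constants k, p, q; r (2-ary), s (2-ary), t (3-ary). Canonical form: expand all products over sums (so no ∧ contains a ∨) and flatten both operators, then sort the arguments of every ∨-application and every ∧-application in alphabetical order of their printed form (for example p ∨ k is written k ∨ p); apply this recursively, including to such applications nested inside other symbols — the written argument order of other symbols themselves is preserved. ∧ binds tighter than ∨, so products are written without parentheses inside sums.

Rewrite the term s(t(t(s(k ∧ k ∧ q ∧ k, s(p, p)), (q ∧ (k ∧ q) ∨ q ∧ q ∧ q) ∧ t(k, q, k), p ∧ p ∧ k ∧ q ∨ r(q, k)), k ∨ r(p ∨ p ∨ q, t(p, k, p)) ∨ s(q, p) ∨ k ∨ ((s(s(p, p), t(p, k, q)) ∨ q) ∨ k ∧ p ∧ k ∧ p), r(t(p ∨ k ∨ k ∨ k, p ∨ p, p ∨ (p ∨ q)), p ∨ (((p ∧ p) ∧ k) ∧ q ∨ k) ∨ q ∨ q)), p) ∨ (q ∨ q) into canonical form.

Answer: q ∨ q ∨ s(t(t(s(k ∧ k ∧ k ∧ q, s(p, p)), k ∧ q ∧ q ∧ t(k, q, k) ∨ q ∧ q ∧ q ∧ t(k, q, k), k ∧ p ∧ p ∧ q ∨ r(q, k)), k ∨ k ∨ k ∧ k ∧ p ∧ p ∨ q ∨ r(p ∨ p ∨ q, t(p, k, p)) ∨ s(q, p) ∨ s(s(p, p), t(p, k, q)), r(t(k ∨ k ∨ k ∨ p, p ∨ p, p ∨ p ∨ q), k ∨ k ∧ p ∧ p ∧ q ∨ p ∨ q ∨ q)), p)

Derivation:
Distribute:  s(t(t(s(k ∧ k ∧ k ∧ q, s(p, p)), k ∧ q ∧ q ∧ t(k, q, k) ∨ q ∧ q ∧ q ∧ t(k, q, k), k ∧ p ∧ p ∧ q ∨ r(q, k)), k ∨ k ∨ k ∧ k ∧ p ∧ p ∨ q ∨ r(p ∨ p ∨ q, t(p, k, p)) ∨ s(q, p) ∨ s(s(p, p), t(p, k, q)), r(t(k ∨ k ∨ k ∨ p, p ∨ p, p ∨ p ∨ q), k ∨ k ∧ p ∧ p ∧ q ∨ p ∨ q ∨ q)), p) ∨ q ∨ q
Sort arguments:  q ∨ q ∨ s(t(t(s(k ∧ k ∧ k ∧ q, s(p, p)), k ∧ q ∧ q ∧ t(k, q, k) ∨ q ∧ q ∧ q ∧ t(k, q, k), k ∧ p ∧ p ∧ q ∨ r(q, k)), k ∨ k ∨ k ∧ k ∧ p ∧ p ∨ q ∨ r(p ∨ p ∨ q, t(p, k, p)) ∨ s(q, p) ∨ s(s(p, p), t(p, k, q)), r(t(k ∨ k ∨ k ∨ p, p ∨ p, p ∨ p ∨ q), k ∨ k ∧ p ∧ p ∧ q ∨ p ∨ q ∨ q)), p)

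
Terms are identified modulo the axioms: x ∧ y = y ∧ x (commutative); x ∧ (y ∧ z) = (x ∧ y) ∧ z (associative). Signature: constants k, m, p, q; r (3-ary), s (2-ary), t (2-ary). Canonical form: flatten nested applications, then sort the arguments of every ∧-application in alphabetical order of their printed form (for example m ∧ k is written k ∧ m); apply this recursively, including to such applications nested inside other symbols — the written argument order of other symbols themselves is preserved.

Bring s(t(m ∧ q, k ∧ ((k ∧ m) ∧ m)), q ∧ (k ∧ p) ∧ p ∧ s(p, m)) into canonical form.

Answer: s(t(m ∧ q, k ∧ k ∧ m ∧ m), k ∧ p ∧ p ∧ q ∧ s(p, m))

Derivation:
Work inside:  q ∧ (k ∧ p) ∧ p ∧ s(p, m)
Merge nested applications:  q ∧ k ∧ p ∧ p ∧ s(p, m)
Sort arguments:  k ∧ p ∧ p ∧ q ∧ s(p, m)
Rebuild:  s(t(m ∧ q, k ∧ k ∧ m ∧ m), k ∧ p ∧ p ∧ q ∧ s(p, m))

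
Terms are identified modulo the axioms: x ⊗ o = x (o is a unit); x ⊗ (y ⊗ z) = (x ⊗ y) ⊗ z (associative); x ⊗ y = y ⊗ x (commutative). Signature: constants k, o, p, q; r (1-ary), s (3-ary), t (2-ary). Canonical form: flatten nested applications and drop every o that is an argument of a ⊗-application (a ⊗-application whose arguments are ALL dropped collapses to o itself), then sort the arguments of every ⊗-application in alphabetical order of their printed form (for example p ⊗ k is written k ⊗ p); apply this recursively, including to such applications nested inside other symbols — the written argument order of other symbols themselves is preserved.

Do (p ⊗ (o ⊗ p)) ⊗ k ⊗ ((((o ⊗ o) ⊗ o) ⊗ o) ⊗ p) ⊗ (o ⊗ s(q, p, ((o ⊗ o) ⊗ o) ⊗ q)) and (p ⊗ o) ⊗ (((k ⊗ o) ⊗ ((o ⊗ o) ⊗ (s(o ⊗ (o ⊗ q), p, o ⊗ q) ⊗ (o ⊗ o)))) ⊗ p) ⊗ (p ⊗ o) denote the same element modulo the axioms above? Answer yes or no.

Answer: yes — both canonical forms are k ⊗ p ⊗ p ⊗ p ⊗ s(q, p, q)

Derivation:
Left:  (p ⊗ (o ⊗ p)) ⊗ k ⊗ ((((o ⊗ o) ⊗ o) ⊗ o) ⊗ p) ⊗ (o ⊗ s(q, p, ((o ⊗ o) ⊗ o) ⊗ q))
  Flatten:  p ⊗ o ⊗ p ⊗ k ⊗ o ⊗ o ⊗ o ⊗ o ⊗ p ⊗ o ⊗ s(q, p, ((o ⊗ o) ⊗ o) ⊗ q)
  Inside:  s(q, p, ((o ⊗ o) ⊗ o) ⊗ q)  →  s(q, p, q)
  Units out:  drop o (×6)
  Sort arguments:  k ⊗ p ⊗ p ⊗ p ⊗ s(q, p, q)
Right:  (p ⊗ o) ⊗ (((k ⊗ o) ⊗ ((o ⊗ o) ⊗ (s(o ⊗ (o ⊗ q), p, o ⊗ q) ⊗ (o ⊗ o)))) ⊗ p) ⊗ (p ⊗ o)
  Flatten:  p ⊗ o ⊗ k ⊗ o ⊗ o ⊗ o ⊗ s(o ⊗ (o ⊗ q), p, o ⊗ q) ⊗ o ⊗ o ⊗ p ⊗ p ⊗ o
  Canonicalize subterm:  s(o ⊗ (o ⊗ q), p, o ⊗ q)  →  s(q, p, q)
  Unit:  drop o (×7)
  Sort arguments:  k ⊗ p ⊗ p ⊗ p ⊗ s(q, p, q)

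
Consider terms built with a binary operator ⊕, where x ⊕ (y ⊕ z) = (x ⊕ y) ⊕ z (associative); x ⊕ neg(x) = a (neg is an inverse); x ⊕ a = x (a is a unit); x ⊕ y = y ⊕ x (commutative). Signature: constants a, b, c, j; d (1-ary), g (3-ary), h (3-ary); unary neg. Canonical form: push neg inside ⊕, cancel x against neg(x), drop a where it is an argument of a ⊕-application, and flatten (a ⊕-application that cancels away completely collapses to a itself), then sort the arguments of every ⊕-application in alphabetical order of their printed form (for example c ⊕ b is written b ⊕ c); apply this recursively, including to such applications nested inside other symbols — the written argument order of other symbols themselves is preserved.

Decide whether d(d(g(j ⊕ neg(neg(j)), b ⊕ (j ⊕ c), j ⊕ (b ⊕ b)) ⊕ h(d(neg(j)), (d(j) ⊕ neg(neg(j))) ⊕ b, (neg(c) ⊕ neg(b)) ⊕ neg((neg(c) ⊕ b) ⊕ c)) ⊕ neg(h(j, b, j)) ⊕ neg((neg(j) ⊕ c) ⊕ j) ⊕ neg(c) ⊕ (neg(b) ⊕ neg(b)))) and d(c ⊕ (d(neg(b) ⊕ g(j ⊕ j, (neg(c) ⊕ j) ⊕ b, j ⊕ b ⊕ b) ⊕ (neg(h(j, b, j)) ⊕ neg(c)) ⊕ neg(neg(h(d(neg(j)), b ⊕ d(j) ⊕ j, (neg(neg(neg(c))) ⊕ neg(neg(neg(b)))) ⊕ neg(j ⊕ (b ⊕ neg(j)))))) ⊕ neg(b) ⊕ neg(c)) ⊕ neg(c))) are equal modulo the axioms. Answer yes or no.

Left:  d(d(g(j ⊕ neg(neg(j)), b ⊕ (j ⊕ c), j ⊕ (b ⊕ b)) ⊕ h(d(neg(j)), (d(j) ⊕ neg(neg(j))) ⊕ b, (neg(c) ⊕ neg(b)) ⊕ neg((neg(c) ⊕ b) ⊕ c)) ⊕ neg(h(j, b, j)) ⊕ neg((neg(j) ⊕ c) ⊕ j) ⊕ neg(c) ⊕ (neg(b) ⊕ neg(b))))
  Work inside:  g(j ⊕ neg(neg(j)), b ⊕ (j ⊕ c), j ⊕ (b ⊕ b)) ⊕ h(d(neg(j)), (d(j) ⊕ neg(neg(j))) ⊕ b, (neg(c) ⊕ neg(b)) ⊕ neg((neg(c) ⊕ b) ⊕ c)) ⊕ neg(h(j, b, j)) ⊕ neg((neg(j) ⊕ c) ⊕ j) ⊕ neg(c) ⊕ (neg(b) ⊕ neg(b))
  Push neg inside:  distribute neg over ⊕ and collapse double neg
  Cancel inverse pairs:  j cancels
  Collect:  g(j ⊕ j, b ⊕ c ⊕ j, b ⊕ b ⊕ j) ⊕ h(d(neg(j)), b ⊕ d(j) ⊕ j, neg(b) ⊕ neg(b) ⊕ neg(c)) ⊕ neg(h(j, b, j)) ⊕ neg(c) ⊕ neg(c) ⊕ neg(b) ⊕ neg(b)
  Order the arguments:  g(j ⊕ j, b ⊕ c ⊕ j, b ⊕ b ⊕ j) ⊕ h(d(neg(j)), b ⊕ d(j) ⊕ j, neg(b) ⊕ neg(b) ⊕ neg(c)) ⊕ neg(b) ⊕ neg(b) ⊕ neg(c) ⊕ neg(c) ⊕ neg(h(j, b, j))
  Reassemble:  d(d(g(j ⊕ j, b ⊕ c ⊕ j, b ⊕ b ⊕ j) ⊕ h(d(neg(j)), b ⊕ d(j) ⊕ j, neg(b) ⊕ neg(b) ⊕ neg(c)) ⊕ neg(b) ⊕ neg(b) ⊕ neg(c) ⊕ neg(c) ⊕ neg(h(j, b, j))))
Right:  d(c ⊕ (d(neg(b) ⊕ g(j ⊕ j, (neg(c) ⊕ j) ⊕ b, j ⊕ b ⊕ b) ⊕ (neg(h(j, b, j)) ⊕ neg(c)) ⊕ neg(neg(h(d(neg(j)), b ⊕ d(j) ⊕ j, (neg(neg(neg(c))) ⊕ neg(neg(neg(b)))) ⊕ neg(j ⊕ (b ⊕ neg(j)))))) ⊕ neg(b) ⊕ neg(c)) ⊕ neg(c)))
  Work inside:  c ⊕ (d(neg(b) ⊕ g(j ⊕ j, (neg(c) ⊕ j) ⊕ b, j ⊕ b ⊕ b) ⊕ (neg(h(j, b, j)) ⊕ neg(c)) ⊕ neg(neg(h(d(neg(j)), b ⊕ d(j) ⊕ j, (neg(neg(neg(c))) ⊕ neg(neg(neg(b)))) ⊕ neg(j ⊕ (b ⊕ neg(j)))))) ⊕ neg(b) ⊕ neg(c)) ⊕ neg(c))
  Push neg inside:  distribute neg over ⊕ and collapse double neg
  Inverses cancel:  c cancels
  Combine occurrences:  d(g(j ⊕ j, b ⊕ j ⊕ neg(c), b ⊕ b ⊕ j) ⊕ h(d(neg(j)), b ⊕ d(j) ⊕ j, neg(b) ⊕ neg(b) ⊕ neg(c)) ⊕ neg(b) ⊕ neg(b) ⊕ neg(c) ⊕ neg(c) ⊕ neg(h(j, b, j)))
  Put back:  d(d(g(j ⊕ j, b ⊕ j ⊕ neg(c), b ⊕ b ⊕ j) ⊕ h(d(neg(j)), b ⊕ d(j) ⊕ j, neg(b) ⊕ neg(b) ⊕ neg(c)) ⊕ neg(b) ⊕ neg(b) ⊕ neg(c) ⊕ neg(c) ⊕ neg(h(j, b, j))))

Answer: no — d(d(g(j ⊕ j, b ⊕ c ⊕ j, b ⊕ b ⊕ j) ⊕ h(d(neg(j)), b ⊕ d(j) ⊕ j, neg(b) ⊕ neg(b) ⊕ neg(c)) ⊕ neg(b) ⊕ neg(b) ⊕ neg(c) ⊕ neg(c) ⊕ neg(h(j, b, j)))) vs d(d(g(j ⊕ j, b ⊕ j ⊕ neg(c), b ⊕ b ⊕ j) ⊕ h(d(neg(j)), b ⊕ d(j) ⊕ j, neg(b) ⊕ neg(b) ⊕ neg(c)) ⊕ neg(b) ⊕ neg(b) ⊕ neg(c) ⊕ neg(c) ⊕ neg(h(j, b, j))))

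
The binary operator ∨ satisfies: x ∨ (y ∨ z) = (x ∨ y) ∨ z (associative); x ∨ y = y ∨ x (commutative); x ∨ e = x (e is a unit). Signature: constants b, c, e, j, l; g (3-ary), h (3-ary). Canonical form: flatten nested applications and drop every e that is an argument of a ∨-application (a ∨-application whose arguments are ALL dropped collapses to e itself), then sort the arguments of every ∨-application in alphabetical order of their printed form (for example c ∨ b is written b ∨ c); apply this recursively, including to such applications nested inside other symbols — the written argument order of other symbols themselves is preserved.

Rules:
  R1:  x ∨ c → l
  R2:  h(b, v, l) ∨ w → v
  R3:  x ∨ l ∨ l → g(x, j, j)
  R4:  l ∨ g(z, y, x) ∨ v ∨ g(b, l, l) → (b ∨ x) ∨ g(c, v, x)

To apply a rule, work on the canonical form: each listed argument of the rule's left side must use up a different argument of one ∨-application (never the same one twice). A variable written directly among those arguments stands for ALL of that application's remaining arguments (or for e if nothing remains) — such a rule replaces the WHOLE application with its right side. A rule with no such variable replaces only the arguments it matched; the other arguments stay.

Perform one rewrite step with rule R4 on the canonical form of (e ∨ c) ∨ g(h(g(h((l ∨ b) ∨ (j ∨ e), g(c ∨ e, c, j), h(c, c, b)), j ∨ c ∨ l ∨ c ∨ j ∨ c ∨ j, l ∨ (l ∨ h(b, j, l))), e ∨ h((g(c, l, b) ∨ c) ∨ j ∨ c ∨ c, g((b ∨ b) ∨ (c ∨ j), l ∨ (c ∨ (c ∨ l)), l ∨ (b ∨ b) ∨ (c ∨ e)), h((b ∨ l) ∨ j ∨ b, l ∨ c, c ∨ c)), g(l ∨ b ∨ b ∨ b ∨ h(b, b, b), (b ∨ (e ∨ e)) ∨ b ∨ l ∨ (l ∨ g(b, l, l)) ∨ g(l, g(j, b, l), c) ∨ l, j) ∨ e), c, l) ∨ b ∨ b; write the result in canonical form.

Answer: b ∨ b ∨ c ∨ g(h(g(h(b ∨ j ∨ l, g(c, c, j), h(c, c, b)), c ∨ c ∨ c ∨ j ∨ j ∨ j ∨ l, h(b, j, l) ∨ l ∨ l), h(c ∨ c ∨ c ∨ g(c, l, b) ∨ j, g(b ∨ b ∨ c ∨ j, c ∨ c ∨ l ∨ l, b ∨ b ∨ c ∨ l), h(b ∨ b ∨ j ∨ l, c ∨ l, c ∨ c)), g(b ∨ b ∨ b ∨ h(b, b, b) ∨ l, b ∨ c ∨ g(c, b ∨ b ∨ l ∨ l, c), j)), c, l)

Derivation:
Canonical form:  b ∨ b ∨ c ∨ g(h(g(h(b ∨ j ∨ l, g(c, c, j), h(c, c, b)), c ∨ c ∨ c ∨ j ∨ j ∨ j ∨ l, h(b, j, l) ∨ l ∨ l), h(c ∨ c ∨ c ∨ g(c, l, b) ∨ j, g(b ∨ b ∨ c ∨ j, c ∨ c ∨ l ∨ l, b ∨ b ∨ c ∨ l), h(b ∨ b ∨ j ∨ l, c ∨ l, c ∨ c)), g(b ∨ b ∨ b ∨ h(b, b, b) ∨ l, b ∨ b ∨ g(b, l, l) ∨ g(l, g(j, b, l), c) ∨ l ∨ l ∨ l, j)), c, l)
Match R4:  consume g(b, l, l), g(l, g(j, b, l), c), l;  v := b ∨ b ∨ l ∨ l, x := c, y := g(j, b, l), z := l
The variable takes the whole remainder — replace the entire application.
Result:  b ∨ b ∨ c ∨ g(h(g(h(b ∨ j ∨ l, g(c, c, j), h(c, c, b)), c ∨ c ∨ c ∨ j ∨ j ∨ j ∨ l, h(b, j, l) ∨ l ∨ l), h(c ∨ c ∨ c ∨ g(c, l, b) ∨ j, g(b ∨ b ∨ c ∨ j, c ∨ c ∨ l ∨ l, b ∨ b ∨ c ∨ l), h(b ∨ b ∨ j ∨ l, c ∨ l, c ∨ c)), g(b ∨ b ∨ b ∨ h(b, b, b) ∨ l, b ∨ c ∨ g(c, b ∨ b ∨ l ∨ l, c), j)), c, l)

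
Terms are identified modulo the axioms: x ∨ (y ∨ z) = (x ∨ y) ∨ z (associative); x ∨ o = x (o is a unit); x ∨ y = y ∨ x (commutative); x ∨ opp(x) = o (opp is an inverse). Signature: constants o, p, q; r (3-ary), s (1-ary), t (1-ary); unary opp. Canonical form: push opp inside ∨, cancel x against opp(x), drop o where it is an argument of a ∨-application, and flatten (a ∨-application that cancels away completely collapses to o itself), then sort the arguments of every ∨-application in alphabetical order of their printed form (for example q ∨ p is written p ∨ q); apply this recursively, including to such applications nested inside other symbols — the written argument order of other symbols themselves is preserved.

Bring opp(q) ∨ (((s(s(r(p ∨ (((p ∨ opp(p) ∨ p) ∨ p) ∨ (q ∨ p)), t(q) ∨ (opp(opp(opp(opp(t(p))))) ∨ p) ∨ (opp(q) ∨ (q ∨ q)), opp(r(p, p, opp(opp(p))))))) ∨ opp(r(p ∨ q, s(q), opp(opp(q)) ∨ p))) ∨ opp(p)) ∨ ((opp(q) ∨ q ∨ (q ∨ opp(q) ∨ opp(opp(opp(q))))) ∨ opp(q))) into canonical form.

Answer: opp(p) ∨ opp(q) ∨ opp(q) ∨ opp(q) ∨ opp(r(p ∨ q, s(q), p ∨ q)) ∨ s(s(r(p ∨ p ∨ p ∨ p ∨ q, p ∨ q ∨ t(p) ∨ t(q), opp(r(p, p, p)))))

Derivation:
Push opp inside:  distribute opp over ∨ and collapse double opp
Combine occurrences:  opp(q) ∨ opp(q) ∨ opp(q) ∨ s(s(r(p ∨ p ∨ p ∨ p ∨ q, p ∨ q ∨ t(p) ∨ t(q), opp(r(p, p, p))))) ∨ opp(r(p ∨ q, s(q), p ∨ q)) ∨ opp(p)
Sort arguments:  opp(p) ∨ opp(q) ∨ opp(q) ∨ opp(q) ∨ opp(r(p ∨ q, s(q), p ∨ q)) ∨ s(s(r(p ∨ p ∨ p ∨ p ∨ q, p ∨ q ∨ t(p) ∨ t(q), opp(r(p, p, p)))))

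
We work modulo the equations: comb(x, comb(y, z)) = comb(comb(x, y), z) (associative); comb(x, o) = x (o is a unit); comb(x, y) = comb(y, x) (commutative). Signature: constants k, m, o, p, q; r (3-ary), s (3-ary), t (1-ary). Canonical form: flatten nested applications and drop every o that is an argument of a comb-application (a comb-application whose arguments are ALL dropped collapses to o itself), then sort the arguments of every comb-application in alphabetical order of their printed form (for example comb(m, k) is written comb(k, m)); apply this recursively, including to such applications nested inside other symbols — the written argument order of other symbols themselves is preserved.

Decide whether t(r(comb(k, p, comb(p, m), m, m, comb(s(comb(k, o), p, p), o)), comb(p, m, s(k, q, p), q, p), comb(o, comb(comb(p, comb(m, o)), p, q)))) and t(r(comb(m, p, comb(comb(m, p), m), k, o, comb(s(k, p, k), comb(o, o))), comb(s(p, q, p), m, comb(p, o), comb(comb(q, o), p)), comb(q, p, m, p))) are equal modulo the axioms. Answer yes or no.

Left:  t(r(comb(k, p, comb(p, m), m, m, comb(s(comb(k, o), p, p), o)), comb(p, m, s(k, q, p), q, p), comb(o, comb(comb(p, comb(m, o)), p, q))))
  Work inside:  comb(k, p, comb(p, m), m, m, comb(s(comb(k, o), p, p), o))
  Flatten:  comb(k, p, p, m, m, m, s(comb(k, o), p, p), o)
  Simplify inside:  s(comb(k, o), p, p)  →  s(k, p, p)
  Drop the unit:  drop o
  Sort:  comb(k, m, m, m, p, p, s(k, p, p))
  Put back:  t(r(comb(k, m, m, m, p, p, s(k, p, p)), comb(m, p, p, q, s(k, q, p)), comb(m, p, p, q)))
Right:  t(r(comb(m, p, comb(comb(m, p), m), k, o, comb(s(k, p, k), comb(o, o))), comb(s(p, q, p), m, comb(p, o), comb(comb(q, o), p)), comb(q, p, m, p)))
  Descend into:  comb(m, p, comb(comb(m, p), m), k, o, comb(s(k, p, k), comb(o, o)))
  Merge nested applications:  comb(m, p, m, p, m, k, o, s(k, p, k), o, o)
  Unit:  drop o (×3)
  Order the arguments:  comb(k, m, m, m, p, p, s(k, p, k))
  Reassemble:  t(r(comb(k, m, m, m, p, p, s(k, p, k)), comb(m, p, p, q, s(p, q, p)), comb(m, p, p, q)))

Answer: no — t(r(comb(k, m, m, m, p, p, s(k, p, p)), comb(m, p, p, q, s(k, q, p)), comb(m, p, p, q))) vs t(r(comb(k, m, m, m, p, p, s(k, p, k)), comb(m, p, p, q, s(p, q, p)), comb(m, p, p, q)))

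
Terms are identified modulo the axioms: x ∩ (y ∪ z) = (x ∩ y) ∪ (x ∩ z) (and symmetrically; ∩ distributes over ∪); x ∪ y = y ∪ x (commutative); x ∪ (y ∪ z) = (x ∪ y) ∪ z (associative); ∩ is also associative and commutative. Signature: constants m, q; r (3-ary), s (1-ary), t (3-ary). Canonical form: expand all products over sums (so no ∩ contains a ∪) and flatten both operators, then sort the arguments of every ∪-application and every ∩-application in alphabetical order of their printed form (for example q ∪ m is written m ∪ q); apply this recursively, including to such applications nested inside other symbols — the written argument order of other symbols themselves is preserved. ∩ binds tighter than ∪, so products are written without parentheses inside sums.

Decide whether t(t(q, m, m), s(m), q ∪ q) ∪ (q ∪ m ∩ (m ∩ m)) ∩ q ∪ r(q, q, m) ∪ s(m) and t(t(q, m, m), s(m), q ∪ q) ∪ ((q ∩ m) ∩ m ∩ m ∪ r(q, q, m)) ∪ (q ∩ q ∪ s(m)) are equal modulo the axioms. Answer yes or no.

Answer: yes — both canonical forms are m ∩ m ∩ m ∩ q ∪ q ∩ q ∪ r(q, q, m) ∪ s(m) ∪ t(t(q, m, m), s(m), q ∪ q)

Derivation:
Left:  t(t(q, m, m), s(m), q ∪ q) ∪ (q ∪ m ∩ (m ∩ m)) ∩ q ∪ r(q, q, m) ∪ s(m)
  Expand products over sums:  t(t(q, m, m), s(m), q ∪ q) ∪ q ∩ q ∪ m ∩ m ∩ m ∩ q ∪ r(q, q, m) ∪ s(m)
  Sort:  m ∩ m ∩ m ∩ q ∪ q ∩ q ∪ r(q, q, m) ∪ s(m) ∪ t(t(q, m, m), s(m), q ∪ q)
Right:  t(t(q, m, m), s(m), q ∪ q) ∪ ((q ∩ m) ∩ m ∩ m ∪ r(q, q, m)) ∪ (q ∩ q ∪ s(m))
  Merge nested applications:  t(t(q, m, m), s(m), q ∪ q) ∪ m ∩ m ∩ m ∩ q ∪ r(q, q, m) ∪ q ∩ q ∪ s(m)
  Order the arguments:  m ∩ m ∩ m ∩ q ∪ q ∩ q ∪ r(q, q, m) ∪ s(m) ∪ t(t(q, m, m), s(m), q ∪ q)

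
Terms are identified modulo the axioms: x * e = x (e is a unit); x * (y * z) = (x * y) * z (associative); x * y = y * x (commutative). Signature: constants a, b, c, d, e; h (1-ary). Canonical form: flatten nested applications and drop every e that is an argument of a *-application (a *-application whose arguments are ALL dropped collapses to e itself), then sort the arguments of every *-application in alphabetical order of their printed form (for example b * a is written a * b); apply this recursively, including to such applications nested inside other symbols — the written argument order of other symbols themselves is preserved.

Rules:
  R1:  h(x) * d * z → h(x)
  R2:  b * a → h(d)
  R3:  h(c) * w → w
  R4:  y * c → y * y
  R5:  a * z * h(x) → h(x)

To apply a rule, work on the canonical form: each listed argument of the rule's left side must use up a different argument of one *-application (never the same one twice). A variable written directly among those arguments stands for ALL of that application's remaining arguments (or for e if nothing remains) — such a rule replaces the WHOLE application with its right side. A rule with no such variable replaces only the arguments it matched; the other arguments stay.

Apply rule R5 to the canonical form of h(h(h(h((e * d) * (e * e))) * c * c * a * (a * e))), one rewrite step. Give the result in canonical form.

Answer: h(h(h(h(d))))

Derivation:
Canonical form:  h(h(a * a * c * c * h(h(d))))
Apply R5:  consuming a, h(h(d));  x := h(d), z := a * c * c
The extension variable absorbs all remaining arguments, so the whole application is rewritten.
Giving:  h(h(h(h(d))))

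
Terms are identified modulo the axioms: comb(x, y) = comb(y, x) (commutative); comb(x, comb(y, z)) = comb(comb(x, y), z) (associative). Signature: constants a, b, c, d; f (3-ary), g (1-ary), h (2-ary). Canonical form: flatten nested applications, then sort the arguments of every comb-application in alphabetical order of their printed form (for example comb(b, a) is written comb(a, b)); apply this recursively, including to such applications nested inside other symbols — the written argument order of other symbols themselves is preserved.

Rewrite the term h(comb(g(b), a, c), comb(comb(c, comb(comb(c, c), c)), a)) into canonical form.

Focus inside:  comb(comb(c, comb(comb(c, c), c)), a)
Merge nested applications:  comb(c, c, c, c, a)
Sort arguments:  comb(a, c, c, c, c)
Put back:  h(comb(a, c, g(b)), comb(a, c, c, c, c))

Answer: h(comb(a, c, g(b)), comb(a, c, c, c, c))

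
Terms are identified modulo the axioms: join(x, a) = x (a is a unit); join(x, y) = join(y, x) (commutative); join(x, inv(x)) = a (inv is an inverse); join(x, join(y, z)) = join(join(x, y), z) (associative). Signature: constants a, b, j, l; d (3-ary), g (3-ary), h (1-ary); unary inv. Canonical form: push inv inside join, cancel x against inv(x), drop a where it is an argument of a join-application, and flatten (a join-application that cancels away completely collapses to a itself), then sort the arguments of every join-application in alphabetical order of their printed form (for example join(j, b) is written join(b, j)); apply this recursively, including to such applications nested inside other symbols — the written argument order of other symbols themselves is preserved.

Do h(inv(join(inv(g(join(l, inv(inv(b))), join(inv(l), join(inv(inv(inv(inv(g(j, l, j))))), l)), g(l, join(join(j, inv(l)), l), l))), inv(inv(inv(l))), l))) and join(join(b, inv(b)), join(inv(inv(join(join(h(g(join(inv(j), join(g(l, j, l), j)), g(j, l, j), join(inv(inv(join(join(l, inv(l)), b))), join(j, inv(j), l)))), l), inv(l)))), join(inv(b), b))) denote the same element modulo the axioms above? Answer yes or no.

Left:  h(inv(join(inv(g(join(l, inv(inv(b))), join(inv(l), join(inv(inv(inv(inv(g(j, l, j))))), l)), g(l, join(join(j, inv(l)), l), l))), inv(inv(inv(l))), l)))
  Focus inside:  join(inv(g(join(l, inv(inv(b))), join(inv(l), join(inv(inv(inv(inv(g(j, l, j))))), l)), g(l, join(join(j, inv(l)), l), l))), inv(inv(inv(l))), l)
  Push inv inside:  distribute inv over join and collapse double inv
  Inverses cancel:  l cancels
  Collect terms:  inv(g(join(b, l), g(j, l, j), g(l, j, l)))
  Reassemble:  h(g(join(b, l), g(j, l, j), g(l, j, l)))
Right:  join(join(b, inv(b)), join(inv(inv(join(join(h(g(join(inv(j), join(g(l, j, l), j)), g(j, l, j), join(inv(inv(join(join(l, inv(l)), b))), join(j, inv(j), l)))), l), inv(l)))), join(inv(b), b)))
  Push inv inside:  distribute inv over join and collapse double inv
  Cancel:  b cancels; l cancels
  Collect:  h(g(g(l, j, l), g(j, l, j), join(b, l)))

Answer: no — h(g(join(b, l), g(j, l, j), g(l, j, l))) vs h(g(g(l, j, l), g(j, l, j), join(b, l)))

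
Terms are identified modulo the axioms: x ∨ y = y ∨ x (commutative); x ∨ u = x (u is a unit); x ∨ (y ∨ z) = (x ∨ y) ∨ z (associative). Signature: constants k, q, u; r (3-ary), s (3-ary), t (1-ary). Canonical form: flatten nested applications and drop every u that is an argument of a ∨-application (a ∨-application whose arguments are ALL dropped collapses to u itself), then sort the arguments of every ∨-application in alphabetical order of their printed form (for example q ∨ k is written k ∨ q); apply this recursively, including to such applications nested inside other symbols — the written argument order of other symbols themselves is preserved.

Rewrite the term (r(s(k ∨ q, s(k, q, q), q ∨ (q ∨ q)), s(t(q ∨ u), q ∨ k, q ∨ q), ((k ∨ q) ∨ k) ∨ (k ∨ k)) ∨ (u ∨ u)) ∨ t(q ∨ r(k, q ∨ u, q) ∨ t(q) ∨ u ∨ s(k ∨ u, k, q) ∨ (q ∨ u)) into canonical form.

Merge nested applications:  r(s(k ∨ q, s(k, q, q), q ∨ (q ∨ q)), s(t(q ∨ u), q ∨ k, q ∨ q), ((k ∨ q) ∨ k) ∨ (k ∨ k)) ∨ u ∨ u ∨ t(q ∨ r(k, q ∨ u, q) ∨ t(q) ∨ u ∨ s(k ∨ u, k, q) ∨ (q ∨ u))
Inside:  r(s(k ∨ q, s(k, q, q), q ∨ (q ∨ q)), s(t(q ∨ u), q ∨ k, q ∨ q), ((k ∨ q) ∨ k) ∨ (k ∨ k))  →  r(s(k ∨ q, s(k, q, q), q ∨ q ∨ q), s(t(q), k ∨ q, q ∨ q), k ∨ k ∨ k ∨ k ∨ q)
Simplify inside:  t(q ∨ r(k, q ∨ u, q) ∨ t(q) ∨ u ∨ s(k ∨ u, k, q) ∨ (q ∨ u))  →  t(q ∨ q ∨ r(k, q, q) ∨ s(k, k, q) ∨ t(q))
Unit:  drop u (×2)
Sort:  r(s(k ∨ q, s(k, q, q), q ∨ q ∨ q), s(t(q), k ∨ q, q ∨ q), k ∨ k ∨ k ∨ k ∨ q) ∨ t(q ∨ q ∨ r(k, q, q) ∨ s(k, k, q) ∨ t(q))

Answer: r(s(k ∨ q, s(k, q, q), q ∨ q ∨ q), s(t(q), k ∨ q, q ∨ q), k ∨ k ∨ k ∨ k ∨ q) ∨ t(q ∨ q ∨ r(k, q, q) ∨ s(k, k, q) ∨ t(q))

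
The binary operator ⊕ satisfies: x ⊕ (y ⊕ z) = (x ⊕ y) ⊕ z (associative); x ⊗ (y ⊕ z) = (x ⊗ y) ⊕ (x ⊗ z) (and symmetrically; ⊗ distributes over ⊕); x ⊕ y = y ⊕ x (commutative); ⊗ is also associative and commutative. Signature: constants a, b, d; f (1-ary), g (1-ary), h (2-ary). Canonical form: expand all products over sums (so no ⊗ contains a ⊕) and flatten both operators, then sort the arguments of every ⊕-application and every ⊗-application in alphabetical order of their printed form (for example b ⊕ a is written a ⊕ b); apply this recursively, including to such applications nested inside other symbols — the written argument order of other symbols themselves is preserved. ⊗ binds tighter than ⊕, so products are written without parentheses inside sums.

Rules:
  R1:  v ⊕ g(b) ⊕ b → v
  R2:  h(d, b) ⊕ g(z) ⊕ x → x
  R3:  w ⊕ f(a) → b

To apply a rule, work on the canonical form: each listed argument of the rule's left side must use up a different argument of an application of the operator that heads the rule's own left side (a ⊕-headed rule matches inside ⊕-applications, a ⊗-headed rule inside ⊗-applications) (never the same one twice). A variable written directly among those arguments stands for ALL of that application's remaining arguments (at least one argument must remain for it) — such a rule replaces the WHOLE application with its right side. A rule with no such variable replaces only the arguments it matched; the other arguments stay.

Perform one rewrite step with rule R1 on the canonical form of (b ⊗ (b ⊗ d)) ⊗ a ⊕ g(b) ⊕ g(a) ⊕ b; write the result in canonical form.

Answer: a ⊗ b ⊗ b ⊗ d ⊕ g(a)

Derivation:
Canonical form:  a ⊗ b ⊗ b ⊗ d ⊕ b ⊕ g(a) ⊕ g(b)
R1 matches:  uses b, g(b);  v := a ⊗ b ⊗ b ⊗ d ⊕ g(a)
The extension variable absorbs all remaining arguments, so the whole application is rewritten.
Giving:  a ⊗ b ⊗ b ⊗ d ⊕ g(a)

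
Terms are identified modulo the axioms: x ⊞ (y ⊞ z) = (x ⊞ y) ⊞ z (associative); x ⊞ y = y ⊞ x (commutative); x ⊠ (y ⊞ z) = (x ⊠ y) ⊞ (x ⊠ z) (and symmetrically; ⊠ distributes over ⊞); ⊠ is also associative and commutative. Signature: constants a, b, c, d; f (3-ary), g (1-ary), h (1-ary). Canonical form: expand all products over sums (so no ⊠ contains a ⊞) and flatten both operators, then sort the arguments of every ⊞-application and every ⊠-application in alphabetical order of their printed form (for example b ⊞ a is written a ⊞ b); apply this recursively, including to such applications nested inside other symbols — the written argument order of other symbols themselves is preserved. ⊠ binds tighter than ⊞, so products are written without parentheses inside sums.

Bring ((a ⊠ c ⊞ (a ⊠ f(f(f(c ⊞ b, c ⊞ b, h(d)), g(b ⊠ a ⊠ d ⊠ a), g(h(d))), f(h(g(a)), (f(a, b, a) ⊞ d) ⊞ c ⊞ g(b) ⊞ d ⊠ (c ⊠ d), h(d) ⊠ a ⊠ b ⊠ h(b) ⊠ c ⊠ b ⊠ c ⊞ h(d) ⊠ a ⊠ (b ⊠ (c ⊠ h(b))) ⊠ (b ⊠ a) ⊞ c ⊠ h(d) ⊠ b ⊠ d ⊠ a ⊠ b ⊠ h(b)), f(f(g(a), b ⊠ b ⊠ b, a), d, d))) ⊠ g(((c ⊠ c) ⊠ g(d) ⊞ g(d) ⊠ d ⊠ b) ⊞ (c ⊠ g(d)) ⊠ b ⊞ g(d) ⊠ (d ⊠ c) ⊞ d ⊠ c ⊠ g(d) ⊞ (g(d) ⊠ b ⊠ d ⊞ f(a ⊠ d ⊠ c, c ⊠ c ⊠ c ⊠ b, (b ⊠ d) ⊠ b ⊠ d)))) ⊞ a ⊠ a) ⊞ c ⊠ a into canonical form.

Answer: a ⊠ a ⊞ a ⊠ c ⊞ a ⊠ c ⊞ a ⊠ f(f(f(b ⊞ c, b ⊞ c, h(d)), g(a ⊠ a ⊠ b ⊠ d), g(h(d))), f(h(g(a)), c ⊞ c ⊠ d ⊠ d ⊞ d ⊞ f(a, b, a) ⊞ g(b), a ⊠ a ⊠ b ⊠ b ⊠ c ⊠ h(b) ⊠ h(d) ⊞ a ⊠ b ⊠ b ⊠ c ⊠ c ⊠ h(b) ⊠ h(d) ⊞ a ⊠ b ⊠ b ⊠ c ⊠ d ⊠ h(b) ⊠ h(d)), f(f(g(a), b ⊠ b ⊠ b, a), d, d)) ⊠ g(b ⊠ c ⊠ g(d) ⊞ b ⊠ d ⊠ g(d) ⊞ b ⊠ d ⊠ g(d) ⊞ c ⊠ c ⊠ g(d) ⊞ c ⊠ d ⊠ g(d) ⊞ c ⊠ d ⊠ g(d) ⊞ f(a ⊠ c ⊠ d, b ⊠ c ⊠ c ⊠ c, b ⊠ b ⊠ d ⊠ d))

Derivation:
Flatten:  a ⊠ c ⊞ a ⊠ f(f(f(b ⊞ c, b ⊞ c, h(d)), g(a ⊠ a ⊠ b ⊠ d), g(h(d))), f(h(g(a)), c ⊞ c ⊠ d ⊠ d ⊞ d ⊞ f(a, b, a) ⊞ g(b), a ⊠ a ⊠ b ⊠ b ⊠ c ⊠ h(b) ⊠ h(d) ⊞ a ⊠ b ⊠ b ⊠ c ⊠ c ⊠ h(b) ⊠ h(d) ⊞ a ⊠ b ⊠ b ⊠ c ⊠ d ⊠ h(b) ⊠ h(d)), f(f(g(a), b ⊠ b ⊠ b, a), d, d)) ⊠ g(b ⊠ c ⊠ g(d) ⊞ b ⊠ d ⊠ g(d) ⊞ b ⊠ d ⊠ g(d) ⊞ c ⊠ c ⊠ g(d) ⊞ c ⊠ d ⊠ g(d) ⊞ c ⊠ d ⊠ g(d) ⊞ f(a ⊠ c ⊠ d, b ⊠ c ⊠ c ⊠ c, b ⊠ b ⊠ d ⊠ d)) ⊞ a ⊠ a ⊞ a ⊠ c
Sort arguments:  a ⊠ a ⊞ a ⊠ c ⊞ a ⊠ c ⊞ a ⊠ f(f(f(b ⊞ c, b ⊞ c, h(d)), g(a ⊠ a ⊠ b ⊠ d), g(h(d))), f(h(g(a)), c ⊞ c ⊠ d ⊠ d ⊞ d ⊞ f(a, b, a) ⊞ g(b), a ⊠ a ⊠ b ⊠ b ⊠ c ⊠ h(b) ⊠ h(d) ⊞ a ⊠ b ⊠ b ⊠ c ⊠ c ⊠ h(b) ⊠ h(d) ⊞ a ⊠ b ⊠ b ⊠ c ⊠ d ⊠ h(b) ⊠ h(d)), f(f(g(a), b ⊠ b ⊠ b, a), d, d)) ⊠ g(b ⊠ c ⊠ g(d) ⊞ b ⊠ d ⊠ g(d) ⊞ b ⊠ d ⊠ g(d) ⊞ c ⊠ c ⊠ g(d) ⊞ c ⊠ d ⊠ g(d) ⊞ c ⊠ d ⊠ g(d) ⊞ f(a ⊠ c ⊠ d, b ⊠ c ⊠ c ⊠ c, b ⊠ b ⊠ d ⊠ d))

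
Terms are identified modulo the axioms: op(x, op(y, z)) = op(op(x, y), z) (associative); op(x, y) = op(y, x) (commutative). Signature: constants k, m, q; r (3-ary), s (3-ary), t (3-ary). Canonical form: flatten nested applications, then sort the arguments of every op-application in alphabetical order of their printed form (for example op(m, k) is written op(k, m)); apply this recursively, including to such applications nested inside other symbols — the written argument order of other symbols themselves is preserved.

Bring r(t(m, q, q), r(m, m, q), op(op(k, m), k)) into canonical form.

Answer: r(t(m, q, q), r(m, m, q), op(k, k, m))

Derivation:
Descend into:  op(op(k, m), k)
Flatten:  op(k, m, k)
Sort:  op(k, k, m)
Reassemble:  r(t(m, q, q), r(m, m, q), op(k, k, m))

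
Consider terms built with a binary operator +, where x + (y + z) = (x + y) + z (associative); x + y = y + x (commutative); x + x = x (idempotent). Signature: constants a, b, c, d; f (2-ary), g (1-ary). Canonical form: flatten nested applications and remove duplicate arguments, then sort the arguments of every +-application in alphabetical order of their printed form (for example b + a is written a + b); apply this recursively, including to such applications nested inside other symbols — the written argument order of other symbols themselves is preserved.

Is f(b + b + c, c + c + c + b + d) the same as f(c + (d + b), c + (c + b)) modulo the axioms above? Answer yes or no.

Answer: no — f(b + c, b + c + d) vs f(b + c + d, b + c)

Derivation:
Left:  f(b + b + c, c + c + c + b + d)
  Work inside:  c + c + c + b + d
  Drop duplicates:  drop duplicate c, c
  Order the arguments:  b + c + d
  Reassemble:  f(b + c, b + c + d)
Right:  f(c + (d + b), c + (c + b))
  Work inside:  c + (c + b)
  Merge nested applications:  c + c + b
  Drop duplicates:  drop duplicate c
  Sort arguments:  b + c
  Rebuild:  f(b + c + d, b + c)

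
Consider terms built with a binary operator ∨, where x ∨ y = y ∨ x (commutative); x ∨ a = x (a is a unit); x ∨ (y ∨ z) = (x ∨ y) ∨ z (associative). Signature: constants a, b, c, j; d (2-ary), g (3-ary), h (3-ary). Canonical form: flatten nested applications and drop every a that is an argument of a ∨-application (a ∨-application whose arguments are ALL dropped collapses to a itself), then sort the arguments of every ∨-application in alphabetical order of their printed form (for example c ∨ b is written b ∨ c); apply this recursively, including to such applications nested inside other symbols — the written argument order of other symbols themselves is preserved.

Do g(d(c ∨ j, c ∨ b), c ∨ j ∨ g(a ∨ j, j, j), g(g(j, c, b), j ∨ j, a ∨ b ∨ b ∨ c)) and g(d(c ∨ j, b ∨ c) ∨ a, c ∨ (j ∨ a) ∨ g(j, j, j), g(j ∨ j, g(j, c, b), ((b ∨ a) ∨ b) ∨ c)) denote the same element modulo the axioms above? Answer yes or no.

Answer: no — g(d(c ∨ j, b ∨ c), c ∨ g(j, j, j) ∨ j, g(g(j, c, b), j ∨ j, b ∨ b ∨ c)) vs g(d(c ∨ j, b ∨ c), c ∨ g(j, j, j) ∨ j, g(j ∨ j, g(j, c, b), b ∨ b ∨ c))

Derivation:
Left:  g(d(c ∨ j, c ∨ b), c ∨ j ∨ g(a ∨ j, j, j), g(g(j, c, b), j ∨ j, a ∨ b ∨ b ∨ c))
  Work inside:  c ∨ j ∨ g(a ∨ j, j, j)
  Canonicalize subterm:  g(a ∨ j, j, j)  →  g(j, j, j)
  Sort:  c ∨ g(j, j, j) ∨ j
  Rebuild:  g(d(c ∨ j, b ∨ c), c ∨ g(j, j, j) ∨ j, g(g(j, c, b), j ∨ j, b ∨ b ∨ c))
Right:  g(d(c ∨ j, b ∨ c) ∨ a, c ∨ (j ∨ a) ∨ g(j, j, j), g(j ∨ j, g(j, c, b), ((b ∨ a) ∨ b) ∨ c))
  Focus inside:  c ∨ (j ∨ a) ∨ g(j, j, j)
  Flatten:  c ∨ j ∨ a ∨ g(j, j, j)
  Unit:  drop a
  Order the arguments:  c ∨ g(j, j, j) ∨ j
  Rebuild:  g(d(c ∨ j, b ∨ c), c ∨ g(j, j, j) ∨ j, g(j ∨ j, g(j, c, b), b ∨ b ∨ c))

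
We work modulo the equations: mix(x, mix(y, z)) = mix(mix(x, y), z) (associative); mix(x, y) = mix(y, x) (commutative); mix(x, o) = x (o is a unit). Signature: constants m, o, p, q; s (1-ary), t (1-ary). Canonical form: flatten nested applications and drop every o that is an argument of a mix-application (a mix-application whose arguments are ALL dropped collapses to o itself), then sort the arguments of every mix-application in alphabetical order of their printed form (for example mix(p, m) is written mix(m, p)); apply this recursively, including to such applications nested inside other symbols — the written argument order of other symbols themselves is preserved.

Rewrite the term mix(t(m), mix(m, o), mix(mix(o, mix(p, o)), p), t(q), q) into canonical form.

Flatten:  mix(t(m), m, o, o, p, o, p, t(q), q)
Units out:  drop o (×3)
Order the arguments:  mix(m, p, p, q, t(m), t(q))

Answer: mix(m, p, p, q, t(m), t(q))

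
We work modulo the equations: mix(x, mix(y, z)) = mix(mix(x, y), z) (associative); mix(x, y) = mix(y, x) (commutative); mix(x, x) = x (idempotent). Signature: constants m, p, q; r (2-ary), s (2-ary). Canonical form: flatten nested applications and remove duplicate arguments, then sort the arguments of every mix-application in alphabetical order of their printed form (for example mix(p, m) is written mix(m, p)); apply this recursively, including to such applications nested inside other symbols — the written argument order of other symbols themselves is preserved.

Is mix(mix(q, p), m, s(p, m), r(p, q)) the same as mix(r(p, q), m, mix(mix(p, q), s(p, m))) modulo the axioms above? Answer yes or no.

Answer: yes — both canonical forms are mix(m, p, q, r(p, q), s(p, m))

Derivation:
Left:  mix(mix(q, p), m, s(p, m), r(p, q))
  Merge nested applications:  mix(q, p, m, s(p, m), r(p, q))
  Sort:  mix(m, p, q, r(p, q), s(p, m))
Right:  mix(r(p, q), m, mix(mix(p, q), s(p, m)))
  Flatten:  mix(r(p, q), m, p, q, s(p, m))
  Sort:  mix(m, p, q, r(p, q), s(p, m))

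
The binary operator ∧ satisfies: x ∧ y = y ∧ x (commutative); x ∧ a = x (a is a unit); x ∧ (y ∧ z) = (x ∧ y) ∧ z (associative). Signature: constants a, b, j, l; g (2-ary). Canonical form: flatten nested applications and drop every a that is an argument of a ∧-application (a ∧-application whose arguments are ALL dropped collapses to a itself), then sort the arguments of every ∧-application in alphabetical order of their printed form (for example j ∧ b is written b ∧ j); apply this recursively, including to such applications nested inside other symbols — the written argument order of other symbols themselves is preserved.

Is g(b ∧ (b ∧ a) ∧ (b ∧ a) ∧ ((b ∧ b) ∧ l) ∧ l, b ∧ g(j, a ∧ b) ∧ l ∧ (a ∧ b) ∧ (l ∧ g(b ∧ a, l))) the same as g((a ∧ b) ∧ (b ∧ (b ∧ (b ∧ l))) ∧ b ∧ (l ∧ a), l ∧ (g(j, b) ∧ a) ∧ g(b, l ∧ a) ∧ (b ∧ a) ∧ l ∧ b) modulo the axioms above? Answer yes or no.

Answer: yes — both canonical forms are g(b ∧ b ∧ b ∧ b ∧ b ∧ l ∧ l, b ∧ b ∧ g(b, l) ∧ g(j, b) ∧ l ∧ l)

Derivation:
Left:  g(b ∧ (b ∧ a) ∧ (b ∧ a) ∧ ((b ∧ b) ∧ l) ∧ l, b ∧ g(j, a ∧ b) ∧ l ∧ (a ∧ b) ∧ (l ∧ g(b ∧ a, l)))
  Descend into:  b ∧ g(j, a ∧ b) ∧ l ∧ (a ∧ b) ∧ (l ∧ g(b ∧ a, l))
  Un-nest:  b ∧ g(j, a ∧ b) ∧ l ∧ a ∧ b ∧ l ∧ g(b ∧ a, l)
  Canonicalize subterm:  g(j, a ∧ b)  →  g(j, b)
  Simplify inside:  g(b ∧ a, l)  →  g(b, l)
  Units out:  drop a
  Order the arguments:  b ∧ b ∧ g(b, l) ∧ g(j, b) ∧ l ∧ l
  Put back:  g(b ∧ b ∧ b ∧ b ∧ b ∧ l ∧ l, b ∧ b ∧ g(b, l) ∧ g(j, b) ∧ l ∧ l)
Right:  g((a ∧ b) ∧ (b ∧ (b ∧ (b ∧ l))) ∧ b ∧ (l ∧ a), l ∧ (g(j, b) ∧ a) ∧ g(b, l ∧ a) ∧ (b ∧ a) ∧ l ∧ b)
  Focus inside:  l ∧ (g(j, b) ∧ a) ∧ g(b, l ∧ a) ∧ (b ∧ a) ∧ l ∧ b
  Merge nested applications:  l ∧ g(j, b) ∧ a ∧ g(b, l ∧ a) ∧ b ∧ a ∧ l ∧ b
  Canonicalize subterm:  g(b, l ∧ a)  →  g(b, l)
  Unit:  drop a (×2)
  Sort arguments:  b ∧ b ∧ g(b, l) ∧ g(j, b) ∧ l ∧ l
  Rebuild:  g(b ∧ b ∧ b ∧ b ∧ b ∧ l ∧ l, b ∧ b ∧ g(b, l) ∧ g(j, b) ∧ l ∧ l)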